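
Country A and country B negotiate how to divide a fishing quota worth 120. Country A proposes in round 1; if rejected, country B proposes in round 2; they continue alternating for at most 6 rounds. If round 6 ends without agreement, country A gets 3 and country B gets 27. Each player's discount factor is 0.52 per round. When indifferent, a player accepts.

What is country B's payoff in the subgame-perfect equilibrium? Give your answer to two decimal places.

42.50

Work backward from the last round.
Round 6 (country B proposes): country A gets 3 if talks fail, so country B offers 3 and keeps 117.
Round 5 (country A proposes): country B can get 117 next round, worth 0.52 × 117 = 60.84 now, so country A offers 60.84, keeping 59.16.
Round 4 (country B proposes): country A can get 59.16 next round, worth 0.52 × 59.16 = 30.7632 now, so country B offers 30.7632, keeping 89.2368.
Round 3 (country A proposes): country B can get 89.2368 next round, worth 0.52 × 89.2368 = 46.403136 now. Country A offers 46.403136 and keeps 120 − 46.403136 = 73.596864.
Round 2 (country B proposes): country A can get 73.596864 next round, worth 0.52 × 73.596864 = 38.27036928 now. Country B offers 38.27036928 and keeps 120 − 38.27036928 = 81.72963072.
Round 1 (country A proposes): country B can get 81.72963072 next round, worth 0.52 × 81.72963072 = 42.4994079744 now, so country A offers 42.4994079744, keeping 77.5005920256.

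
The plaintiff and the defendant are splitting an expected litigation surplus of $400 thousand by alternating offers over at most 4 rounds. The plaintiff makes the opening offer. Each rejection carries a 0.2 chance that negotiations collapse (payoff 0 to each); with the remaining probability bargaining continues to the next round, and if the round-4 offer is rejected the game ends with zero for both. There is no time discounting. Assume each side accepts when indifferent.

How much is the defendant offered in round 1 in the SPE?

By backward induction:
Round 4 (the defendant proposes): the plaintiff will accept anything ≥ 0, so the defendant offers 0 and keeps 400.
Round 3 (the plaintiff proposes): rejecting gives the defendant an expected 0.8 × 400 = 320. The plaintiff offers 320 and keeps 400 − 320 = 80.
Round 2 (the defendant proposes): rejecting gives the plaintiff an expected 0.8 × 80 = 64. The defendant offers 64 and keeps 400 − 64 = 336.
Round 1 (the plaintiff proposes): rejecting gives the defendant an expected 0.8 × 336 = 268.8. The plaintiff offers 268.8 and keeps 400 − 268.8 = 131.2.

268.8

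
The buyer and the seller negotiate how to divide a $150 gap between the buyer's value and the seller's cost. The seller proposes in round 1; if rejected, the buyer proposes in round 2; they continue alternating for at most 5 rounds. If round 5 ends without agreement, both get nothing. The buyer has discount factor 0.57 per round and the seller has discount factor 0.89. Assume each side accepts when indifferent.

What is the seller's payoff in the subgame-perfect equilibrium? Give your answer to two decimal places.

135.82

Round 5 (the seller proposes): the buyer will accept anything ≥ 0, so the seller offers 0 and keeps 150.
Round 4 (the buyer proposes): the seller can get 150 next round, worth 0.89 × 150 = 133.5 now. The buyer offers 133.5 and keeps 150 − 133.5 = 16.5.
Round 3 (the seller proposes): the buyer can get 16.5 next round, worth 0.57 × 16.5 = 9.405 now; the seller offers that and keeps 140.595.
Round 2 (the buyer proposes): the seller can get 140.595 next round, worth 0.89 × 140.595 = 125.12955 now, so the buyer offers 125.12955, keeping 24.87045.
Round 1 (the seller proposes): the buyer can get 24.87045 next round, worth 0.57 × 24.87045 = 14.1761565 now; the seller offers that and keeps 135.8238435.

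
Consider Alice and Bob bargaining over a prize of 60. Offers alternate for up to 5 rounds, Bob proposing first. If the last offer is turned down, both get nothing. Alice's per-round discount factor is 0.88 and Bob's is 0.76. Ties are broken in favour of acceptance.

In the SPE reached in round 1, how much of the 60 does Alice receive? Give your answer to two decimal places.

21.15

Round 5 (Bob proposes): Alice will accept anything ≥ 0, so Bob offers 0 and keeps 60.
Round 4 (Alice proposes): Bob can get 60 next round, worth 0.76 × 60 = 45.6 now, so Alice offers 45.6, keeping 14.4.
Round 3 (Bob proposes): Alice can get 14.4 next round, worth 0.88 × 14.4 = 12.672 now; Bob offers that and keeps 47.328.
Round 2 (Alice proposes): Bob can get 47.328 next round, worth 0.76 × 47.328 = 35.96928 now, so Alice offers 35.96928, keeping 24.03072.
Round 1 (Bob proposes): Alice can get 24.03072 next round, worth 0.88 × 24.03072 = 21.1470336 now, so Bob offers 21.1470336, keeping 38.8529664.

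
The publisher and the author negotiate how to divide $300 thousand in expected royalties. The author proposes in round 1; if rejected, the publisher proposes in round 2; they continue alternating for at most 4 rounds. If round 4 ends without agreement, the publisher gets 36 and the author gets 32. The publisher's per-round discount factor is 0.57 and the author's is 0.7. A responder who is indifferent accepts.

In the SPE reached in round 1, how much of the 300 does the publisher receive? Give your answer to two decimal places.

112.25

Round 4 (the publisher proposes): the author gets 32 if talks fail, so the publisher offers 32 and keeps 268.
Round 3 (the author proposes): the publisher can get 268 next round, worth 0.57 × 268 = 152.76 now; the author offers that and keeps 147.24.
Round 2 (the publisher proposes): the author can get 147.24 next round, worth 0.7 × 147.24 = 103.068 now, so the publisher offers 103.068, keeping 196.932.
Round 1 (the author proposes): the publisher can get 196.932 next round, worth 0.57 × 196.932 = 112.25124 now; the author offers that and keeps 187.74876.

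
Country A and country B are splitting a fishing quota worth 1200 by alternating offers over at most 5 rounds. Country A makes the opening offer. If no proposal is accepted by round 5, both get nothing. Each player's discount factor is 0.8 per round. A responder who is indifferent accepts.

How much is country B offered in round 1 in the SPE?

314.88

Round 5 (country A proposes): rejection yields 0 for country B; country A offers 0 and keeps 1200.
Round 4 (country B proposes): country A can get 1200 next round, worth 0.8 × 1200 = 960 now, so country B offers 960, keeping 240.
Round 3 (country A proposes): country B can get 240 next round, worth 0.8 × 240 = 192 now; country A offers that and keeps 1008.
Round 2 (country B proposes): country A can get 1008 next round, worth 0.8 × 1008 = 806.4 now. Country B offers 806.4 and keeps 1200 − 806.4 = 393.6.
Round 1 (country A proposes): country B can get 393.6 next round, worth 0.8 × 393.6 = 314.88 now, so country A offers 314.88, keeping 885.12.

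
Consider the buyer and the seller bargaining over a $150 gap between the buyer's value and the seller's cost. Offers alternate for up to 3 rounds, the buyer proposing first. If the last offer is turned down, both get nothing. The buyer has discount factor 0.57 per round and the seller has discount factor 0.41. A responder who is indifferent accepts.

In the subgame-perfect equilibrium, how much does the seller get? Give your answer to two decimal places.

Round 3 (the buyer proposes): rejection yields 0 for the seller; the buyer offers 0 and keeps 150.
Round 2 (the seller proposes): the buyer can get 150 next round, worth 0.57 × 150 = 85.5 now; the seller offers that and keeps 64.5.
Round 1 (the buyer proposes): the seller can get 64.5 next round, worth 0.41 × 64.5 = 26.445 now. The buyer offers 26.445 and keeps 150 − 26.445 = 123.555.

26.45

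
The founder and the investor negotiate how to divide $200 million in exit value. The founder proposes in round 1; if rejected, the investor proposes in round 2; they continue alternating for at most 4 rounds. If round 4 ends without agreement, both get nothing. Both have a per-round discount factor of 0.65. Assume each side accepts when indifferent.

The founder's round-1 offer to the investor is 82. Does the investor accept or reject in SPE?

Work out the investor's continuation value if the offer is rejected.
Round 4 (the investor proposes): the founder will accept anything ≥ 0, so the investor offers 0 and keeps 200.
Round 3 (the founder proposes): the investor can get 200 next round, worth 0.65 × 200 = 130 now. The founder offers 130 and keeps 200 − 130 = 70.
Round 2 (the investor proposes): the founder can get 70 next round, worth 0.65 × 70 = 45.5 now. The investor offers 45.5 and keeps 200 − 45.5 = 154.5.
So by rejecting in round 1, the investor gets 154.5 next round, worth 0.65 × 154.5 = 100.425 now.
Offer 82 < 100.425, so the investor rejects.

Reject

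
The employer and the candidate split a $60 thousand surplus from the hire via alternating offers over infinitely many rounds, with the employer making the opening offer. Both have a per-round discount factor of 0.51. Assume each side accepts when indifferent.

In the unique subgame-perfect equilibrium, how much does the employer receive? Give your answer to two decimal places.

Let x be the employer's share when the employer proposes and y be the candidate's share when the candidate proposes.
The candidate accepts iff offered ≥ 0.51·y, so x = 60 − 0.51y. Symmetrically y = 60 − 0.51x.
Substituting: x = 60 − 0.51(60 − 0.51x), giving x(1 − 0.51·0.51) = 60(1 − 0.51).
So x = 60 × 0.49 / 0.7399 ≈ 39.7351, and the candidate receives 60 − x ≈ 20.2649.

39.74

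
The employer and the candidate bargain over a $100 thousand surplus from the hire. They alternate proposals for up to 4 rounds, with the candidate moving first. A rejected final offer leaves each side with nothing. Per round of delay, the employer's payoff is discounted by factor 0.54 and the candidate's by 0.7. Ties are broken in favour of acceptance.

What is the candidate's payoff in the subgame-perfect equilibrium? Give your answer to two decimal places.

Solve by backward induction from round 4.
Round 4 (the employer proposes): the candidate will accept anything ≥ 0, so the employer offers 0 and keeps 100.
Round 3 (the candidate proposes): the employer can get 100 next round, worth 0.54 × 100 = 54 now; the candidate offers that and keeps 46.
Round 2 (the employer proposes): the candidate can get 46 next round, worth 0.7 × 46 = 32.2 now, so the employer offers 32.2, keeping 67.8.
Round 1 (the candidate proposes): the employer can get 67.8 next round, worth 0.54 × 67.8 = 36.612 now. The candidate offers 36.612 and keeps 100 − 36.612 = 63.388.

63.39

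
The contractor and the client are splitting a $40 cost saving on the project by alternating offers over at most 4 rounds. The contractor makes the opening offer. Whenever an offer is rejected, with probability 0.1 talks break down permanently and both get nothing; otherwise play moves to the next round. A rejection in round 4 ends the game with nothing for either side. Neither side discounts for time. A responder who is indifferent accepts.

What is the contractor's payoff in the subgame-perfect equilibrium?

7.24

Round 4 (the client proposes): rejection yields 0 for the contractor; the client offers 0 and keeps 40.
Round 3 (the contractor proposes): rejecting gives the client an expected 0.9 × 40 = 36, so the contractor offers 36, keeping 4.
Round 2 (the client proposes): rejecting gives the contractor an expected 0.9 × 4 = 3.6. The client offers 3.6 and keeps 40 − 3.6 = 36.4.
Round 1 (the contractor proposes): rejecting gives the client an expected 0.9 × 36.4 = 32.76, so the contractor offers 32.76, keeping 7.24.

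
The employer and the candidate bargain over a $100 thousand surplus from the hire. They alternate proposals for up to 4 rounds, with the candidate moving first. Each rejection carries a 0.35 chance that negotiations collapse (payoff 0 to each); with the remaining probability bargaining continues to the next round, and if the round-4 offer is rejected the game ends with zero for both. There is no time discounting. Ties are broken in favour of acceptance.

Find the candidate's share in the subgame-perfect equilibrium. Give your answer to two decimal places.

Round 4 (the employer proposes): rejection yields 0 for the candidate; the employer offers 0 and keeps 100.
Round 3 (the candidate proposes): rejecting gives the employer an expected 0.65 × 100 = 65; the candidate offers that and keeps 35.
Round 2 (the employer proposes): rejecting gives the candidate an expected 0.65 × 35 = 22.75; the employer offers that and keeps 77.25.
Round 1 (the candidate proposes): rejecting gives the employer an expected 0.65 × 77.25 = 50.2125. The candidate offers 50.2125 and keeps 100 − 50.2125 = 49.7875.

49.79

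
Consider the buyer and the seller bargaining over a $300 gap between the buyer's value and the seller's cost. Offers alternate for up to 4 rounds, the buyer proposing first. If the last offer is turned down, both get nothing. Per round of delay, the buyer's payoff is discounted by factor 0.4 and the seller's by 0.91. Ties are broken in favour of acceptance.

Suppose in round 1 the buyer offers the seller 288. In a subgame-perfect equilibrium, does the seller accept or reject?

Accept

Work out the seller's continuation value if the offer is rejected.
Round 4 (the seller proposes): rejection yields 0 for the buyer; the seller offers 0 and keeps 300.
Round 3 (the buyer proposes): the seller can get 300 next round, worth 0.91 × 300 = 273 now. The buyer offers 273 and keeps 300 − 273 = 27.
Round 2 (the seller proposes): the buyer can get 27 next round, worth 0.4 × 27 = 10.8 now, so the seller offers 10.8, keeping 289.2.
So by rejecting in round 1, the seller gets 289.2 next round, worth 0.91 × 289.2 = 263.172 now.
Offer 288 ≥ 263.172, so the seller accepts.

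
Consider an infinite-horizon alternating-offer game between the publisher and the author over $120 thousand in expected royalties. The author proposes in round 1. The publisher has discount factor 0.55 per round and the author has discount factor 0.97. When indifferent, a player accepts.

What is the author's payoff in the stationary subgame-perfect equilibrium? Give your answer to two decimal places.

When the author proposes, the publisher accepts any offer worth at least 0.55 times what the publisher would get by proposing next round; and vice versa.
This gives x = 120 − 0.55y and y = 120 − 0.97x, where x and y are each side's share when it proposes.
Hence (1 − 0.55·0.97)x = 120(1 − 0.55), i.e. 0.4665·x = 54.
x ≈ 115.7556; the publisher's share is 120 − x ≈ 4.2444.

115.76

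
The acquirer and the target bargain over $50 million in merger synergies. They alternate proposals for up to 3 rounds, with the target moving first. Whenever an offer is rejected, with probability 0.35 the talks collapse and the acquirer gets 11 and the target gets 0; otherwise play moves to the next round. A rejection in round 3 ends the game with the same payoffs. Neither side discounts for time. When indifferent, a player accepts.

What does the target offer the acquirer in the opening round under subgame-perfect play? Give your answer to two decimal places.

19.87

Round 3 (the target proposes): the acquirer gets 11 if talks fail, so the target offers 11 and keeps 39.
Round 2 (the acquirer proposes): rejecting gives the target an expected 0.65 × 39 = 25.35; the acquirer offers that and keeps 24.65.
Round 1 (the target proposes): rejecting gives the acquirer an expected 0.65 × 24.65 + 0.35 × 11 = 19.8725, so the target offers 19.8725, keeping 30.1275.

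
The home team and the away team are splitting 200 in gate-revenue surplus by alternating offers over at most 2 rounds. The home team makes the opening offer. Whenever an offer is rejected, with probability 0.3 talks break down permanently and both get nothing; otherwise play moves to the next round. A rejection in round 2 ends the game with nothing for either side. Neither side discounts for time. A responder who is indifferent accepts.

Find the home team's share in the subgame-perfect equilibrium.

Round 2 (the away team proposes): the home team will accept anything ≥ 0, so the away team offers 0 and keeps 200.
Round 1 (the home team proposes): rejecting gives the away team an expected 0.7 × 200 = 140; the home team offers that and keeps 60.

60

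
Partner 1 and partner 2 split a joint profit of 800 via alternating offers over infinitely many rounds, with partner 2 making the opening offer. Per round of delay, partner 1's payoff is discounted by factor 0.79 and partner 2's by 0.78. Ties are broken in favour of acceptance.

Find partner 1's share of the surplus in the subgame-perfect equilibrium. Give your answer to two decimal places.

When partner 2 proposes, partner 1 accepts any offer worth at least 0.79 times what partner 1 would get by proposing next round; and vice versa.
This gives x = 800 − 0.79y and y = 800 − 0.78x, where x and y are each side's share when it proposes.
Hence (1 − 0.79·0.78)x = 800(1 − 0.79), i.e. 0.3838·x = 168.
x ≈ 437.7280; partner 1's share is 800 − x ≈ 362.2720.

362.27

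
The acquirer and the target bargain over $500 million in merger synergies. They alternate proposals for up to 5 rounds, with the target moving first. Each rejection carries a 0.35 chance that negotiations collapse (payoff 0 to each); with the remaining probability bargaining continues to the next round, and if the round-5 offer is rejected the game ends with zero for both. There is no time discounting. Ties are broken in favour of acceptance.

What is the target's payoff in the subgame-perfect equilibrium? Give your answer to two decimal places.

Round 5 (the target proposes): rejection yields 0 for the acquirer; the target offers 0 and keeps 500.
Round 4 (the acquirer proposes): rejecting gives the target an expected 0.65 × 500 = 325, so the acquirer offers 325, keeping 175.
Round 3 (the target proposes): rejecting gives the acquirer an expected 0.65 × 175 = 113.75. The target offers 113.75 and keeps 500 − 113.75 = 386.25.
Round 2 (the acquirer proposes): rejecting gives the target an expected 0.65 × 386.25 = 251.0625, so the acquirer offers 251.0625, keeping 248.9375.
Round 1 (the target proposes): rejecting gives the acquirer an expected 0.65 × 248.9375 = 161.809375; the target offers that and keeps 338.190625.

338.19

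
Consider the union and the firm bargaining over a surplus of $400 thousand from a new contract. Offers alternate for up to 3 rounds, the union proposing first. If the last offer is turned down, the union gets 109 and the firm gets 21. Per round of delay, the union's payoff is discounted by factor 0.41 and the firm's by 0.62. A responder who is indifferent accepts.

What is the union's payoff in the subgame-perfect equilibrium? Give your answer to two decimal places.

248.34

Work backward from the last round.
Round 3 (the union proposes): the firm gets 21 if talks fail, so the union offers 21 and keeps 379.
Round 2 (the firm proposes): the union can get 379 next round, worth 0.41 × 379 = 155.39 now, so the firm offers 155.39, keeping 244.61.
Round 1 (the union proposes): the firm can get 244.61 next round, worth 0.62 × 244.61 = 151.6582 now. The union offers 151.6582 and keeps 400 − 151.6582 = 248.3418.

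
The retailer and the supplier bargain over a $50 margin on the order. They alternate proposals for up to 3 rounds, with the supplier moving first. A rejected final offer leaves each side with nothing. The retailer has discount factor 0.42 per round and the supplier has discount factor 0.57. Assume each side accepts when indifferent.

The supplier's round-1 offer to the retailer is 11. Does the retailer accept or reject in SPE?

Accept

Round 3 (the supplier proposes): rejection yields 0 for the retailer; the supplier offers 0 and keeps 50.
Round 2 (the retailer proposes): the supplier can get 50 next round, worth 0.57 × 50 = 28.5 now; the retailer offers that and keeps 21.5.
So by rejecting in round 1, the retailer gets 21.5 next round, worth 0.42 × 21.5 = 9.03 now.
Offer 11 ≥ 9.03, so the retailer accepts.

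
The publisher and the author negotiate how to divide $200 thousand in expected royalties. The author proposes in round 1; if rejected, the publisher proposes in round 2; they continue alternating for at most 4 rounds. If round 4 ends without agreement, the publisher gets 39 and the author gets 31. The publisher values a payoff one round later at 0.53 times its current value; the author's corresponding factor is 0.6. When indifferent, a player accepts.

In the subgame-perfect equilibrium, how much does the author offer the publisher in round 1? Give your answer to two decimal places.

70.88

Round 4 (the publisher proposes): the author gets 31 if talks fail, so the publisher offers 31 and keeps 169.
Round 3 (the author proposes): the publisher can get 169 next round, worth 0.53 × 169 = 89.57 now; the author offers that and keeps 110.43.
Round 2 (the publisher proposes): the author can get 110.43 next round, worth 0.6 × 110.43 = 66.258 now. The publisher offers 66.258 and keeps 200 − 66.258 = 133.742.
Round 1 (the author proposes): the publisher can get 133.742 next round, worth 0.53 × 133.742 = 70.88326 now, so the author offers 70.88326, keeping 129.11674.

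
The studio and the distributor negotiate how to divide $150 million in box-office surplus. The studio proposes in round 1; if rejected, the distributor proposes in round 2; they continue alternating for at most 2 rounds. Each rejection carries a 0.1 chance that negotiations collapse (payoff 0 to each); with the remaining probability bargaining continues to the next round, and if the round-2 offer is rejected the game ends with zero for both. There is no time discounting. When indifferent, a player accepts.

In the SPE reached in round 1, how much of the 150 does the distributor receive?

135

Round 2 (the distributor proposes): the studio will accept anything ≥ 0, so the distributor offers 0 and keeps 150.
Round 1 (the studio proposes): rejecting gives the distributor an expected 0.9 × 150 = 135; the studio offers that and keeps 15.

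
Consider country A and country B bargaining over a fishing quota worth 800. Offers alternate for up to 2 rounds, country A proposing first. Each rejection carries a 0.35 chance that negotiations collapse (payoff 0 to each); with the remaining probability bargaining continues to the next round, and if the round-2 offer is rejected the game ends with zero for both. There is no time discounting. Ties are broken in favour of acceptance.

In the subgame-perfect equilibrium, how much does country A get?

280

Round 2 (country B proposes): country A will accept anything ≥ 0, so country B offers 0 and keeps 800.
Round 1 (country A proposes): rejecting gives country B an expected 0.65 × 800 = 520; country A offers that and keeps 280.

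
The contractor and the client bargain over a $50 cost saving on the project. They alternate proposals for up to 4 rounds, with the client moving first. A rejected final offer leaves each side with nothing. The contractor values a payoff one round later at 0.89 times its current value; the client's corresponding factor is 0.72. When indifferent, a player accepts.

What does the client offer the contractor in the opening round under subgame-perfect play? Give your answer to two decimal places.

40.98

By backward induction:
Round 4 (the contractor proposes): the client will accept anything ≥ 0, so the contractor offers 0 and keeps 50.
Round 3 (the client proposes): the contractor can get 50 next round, worth 0.89 × 50 = 44.5 now, so the client offers 44.5, keeping 5.5.
Round 2 (the contractor proposes): the client can get 5.5 next round, worth 0.72 × 5.5 = 3.96 now; the contractor offers that and keeps 46.04.
Round 1 (the client proposes): the contractor can get 46.04 next round, worth 0.89 × 46.04 = 40.9756 now, so the client offers 40.9756, keeping 9.0244.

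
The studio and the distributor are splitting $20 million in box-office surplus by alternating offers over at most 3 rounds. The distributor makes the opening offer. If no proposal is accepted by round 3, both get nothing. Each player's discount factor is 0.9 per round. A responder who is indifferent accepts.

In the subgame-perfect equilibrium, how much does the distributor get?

18.2

Round 3 (the distributor proposes): rejection yields 0 for the studio; the distributor offers 0 and keeps 20.
Round 2 (the studio proposes): the distributor can get 20 next round, worth 0.9 × 20 = 18 now; the studio offers that and keeps 2.
Round 1 (the distributor proposes): the studio can get 2 next round, worth 0.9 × 2 = 1.8 now; the distributor offers that and keeps 18.2.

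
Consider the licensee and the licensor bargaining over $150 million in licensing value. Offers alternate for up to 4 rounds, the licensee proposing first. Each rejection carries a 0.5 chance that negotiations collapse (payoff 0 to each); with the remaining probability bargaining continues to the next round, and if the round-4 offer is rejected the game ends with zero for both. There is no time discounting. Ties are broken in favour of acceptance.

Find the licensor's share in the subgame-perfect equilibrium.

56.25

By backward induction:
Round 4 (the licensor proposes): rejection yields 0 for the licensee; the licensor offers 0 and keeps 150.
Round 3 (the licensee proposes): rejecting gives the licensor an expected 0.5 × 150 = 75; the licensee offers that and keeps 75.
Round 2 (the licensor proposes): rejecting gives the licensee an expected 0.5 × 75 = 37.5. The licensor offers 37.5 and keeps 150 − 37.5 = 112.5.
Round 1 (the licensee proposes): rejecting gives the licensor an expected 0.5 × 112.5 = 56.25, so the licensee offers 56.25, keeping 93.75.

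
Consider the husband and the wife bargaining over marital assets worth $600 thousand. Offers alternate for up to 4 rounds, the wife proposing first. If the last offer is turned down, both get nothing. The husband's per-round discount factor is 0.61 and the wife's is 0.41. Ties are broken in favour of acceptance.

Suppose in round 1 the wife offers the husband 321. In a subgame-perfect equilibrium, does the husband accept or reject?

Round 4 (the husband proposes): rejection yields 0 for the wife; the husband offers 0 and keeps 600.
Round 3 (the wife proposes): the husband can get 600 next round, worth 0.61 × 600 = 366 now. The wife offers 366 and keeps 600 − 366 = 234.
Round 2 (the husband proposes): the wife can get 234 next round, worth 0.41 × 234 = 95.94 now, so the husband offers 95.94, keeping 504.06.
So by rejecting in round 1, the husband gets 504.06 next round, worth 0.61 × 504.06 = 307.4766 now.
Offer 321 ≥ 307.4766, so the husband accepts.

Accept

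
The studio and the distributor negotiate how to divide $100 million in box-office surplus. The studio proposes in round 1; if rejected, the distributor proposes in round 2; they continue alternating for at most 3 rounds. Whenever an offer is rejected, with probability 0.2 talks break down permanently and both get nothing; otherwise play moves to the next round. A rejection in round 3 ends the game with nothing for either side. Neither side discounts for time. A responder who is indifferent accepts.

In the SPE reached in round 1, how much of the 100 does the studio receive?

Round 3 (the studio proposes): the distributor will accept anything ≥ 0, so the studio offers 0 and keeps 100.
Round 2 (the distributor proposes): rejecting gives the studio an expected 0.8 × 100 = 80. The distributor offers 80 and keeps 100 − 80 = 20.
Round 1 (the studio proposes): rejecting gives the distributor an expected 0.8 × 20 = 16, so the studio offers 16, keeping 84.

84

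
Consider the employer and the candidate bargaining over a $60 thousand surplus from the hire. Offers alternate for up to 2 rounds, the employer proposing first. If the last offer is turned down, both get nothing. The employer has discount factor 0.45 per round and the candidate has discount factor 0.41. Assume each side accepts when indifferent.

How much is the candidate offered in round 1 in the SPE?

Round 2 (the candidate proposes): the employer will accept anything ≥ 0, so the candidate offers 0 and keeps 60.
Round 1 (the employer proposes): the candidate can get 60 next round, worth 0.41 × 60 = 24.6 now. The employer offers 24.6 and keeps 60 − 24.6 = 35.4.

24.6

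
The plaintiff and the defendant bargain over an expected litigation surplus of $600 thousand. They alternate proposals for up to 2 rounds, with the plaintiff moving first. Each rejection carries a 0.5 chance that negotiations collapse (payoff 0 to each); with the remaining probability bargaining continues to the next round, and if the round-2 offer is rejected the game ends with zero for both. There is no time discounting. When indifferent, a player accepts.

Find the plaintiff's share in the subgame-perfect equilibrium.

300

Round 2 (the defendant proposes): the plaintiff will accept anything ≥ 0, so the defendant offers 0 and keeps 600.
Round 1 (the plaintiff proposes): rejecting gives the defendant an expected 0.5 × 600 = 300. The plaintiff offers 300 and keeps 600 − 300 = 300.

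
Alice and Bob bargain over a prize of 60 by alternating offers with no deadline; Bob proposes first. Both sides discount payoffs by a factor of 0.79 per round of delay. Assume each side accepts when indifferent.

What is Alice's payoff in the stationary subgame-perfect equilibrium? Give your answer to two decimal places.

In a stationary SPE each proposer offers the other exactly their discounted continuation value.
If Bob keeps x when proposing and Alice keeps y when proposing, then x = 60 − 0.79y and y = 60 − 0.79x.
Solving: x = 60(1 − 0.79) / (1 − 0.79·0.79) = 12.6 / 0.3759 ≈ 33.5196.
Alice gets 60 − 33.5196 ≈ 26.4804.

26.48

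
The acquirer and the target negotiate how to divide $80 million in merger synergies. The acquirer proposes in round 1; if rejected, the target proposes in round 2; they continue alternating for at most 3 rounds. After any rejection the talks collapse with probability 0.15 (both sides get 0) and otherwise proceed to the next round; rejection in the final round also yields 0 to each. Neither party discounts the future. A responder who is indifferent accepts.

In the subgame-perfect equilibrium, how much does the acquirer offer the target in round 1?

10.2

Round 3 (the acquirer proposes): rejection yields 0 for the target; the acquirer offers 0 and keeps 80.
Round 2 (the target proposes): rejecting gives the acquirer an expected 0.85 × 80 = 68. The target offers 68 and keeps 80 − 68 = 12.
Round 1 (the acquirer proposes): rejecting gives the target an expected 0.85 × 12 = 10.2. The acquirer offers 10.2 and keeps 80 − 10.2 = 69.8.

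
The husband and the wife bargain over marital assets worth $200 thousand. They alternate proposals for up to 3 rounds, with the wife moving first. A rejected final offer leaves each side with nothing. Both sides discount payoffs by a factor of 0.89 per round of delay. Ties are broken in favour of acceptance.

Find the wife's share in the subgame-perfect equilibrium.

180.42

Round 3 (the wife proposes): the husband will accept anything ≥ 0, so the wife offers 0 and keeps 200.
Round 2 (the husband proposes): the wife can get 200 next round, worth 0.89 × 200 = 178 now, so the husband offers 178, keeping 22.
Round 1 (the wife proposes): the husband can get 22 next round, worth 0.89 × 22 = 19.58 now; the wife offers that and keeps 180.42.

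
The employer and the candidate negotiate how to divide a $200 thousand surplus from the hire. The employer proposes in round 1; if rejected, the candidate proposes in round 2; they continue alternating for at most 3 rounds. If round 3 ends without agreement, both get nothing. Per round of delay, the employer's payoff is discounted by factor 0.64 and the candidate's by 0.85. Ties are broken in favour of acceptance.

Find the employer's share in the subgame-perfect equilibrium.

138.8

Work backward from the last round.
Round 3 (the employer proposes): the candidate will accept anything ≥ 0, so the employer offers 0 and keeps 200.
Round 2 (the candidate proposes): the employer can get 200 next round, worth 0.64 × 200 = 128 now; the candidate offers that and keeps 72.
Round 1 (the employer proposes): the candidate can get 72 next round, worth 0.85 × 72 = 61.2 now, so the employer offers 61.2, keeping 138.8.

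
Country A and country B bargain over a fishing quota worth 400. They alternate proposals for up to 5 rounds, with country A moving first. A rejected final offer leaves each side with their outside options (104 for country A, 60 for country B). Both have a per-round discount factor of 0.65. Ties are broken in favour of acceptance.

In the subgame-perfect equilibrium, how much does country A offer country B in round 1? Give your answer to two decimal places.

140.16

Work backward from the last round.
Round 5 (country A proposes): country B gets 60 if talks fail, so country A offers 60 and keeps 340.
Round 4 (country B proposes): country A can get 340 next round, worth 0.65 × 340 = 221 now. Country B offers 221 and keeps 400 − 221 = 179.
Round 3 (country A proposes): country B can get 179 next round, worth 0.65 × 179 = 116.35 now. Country A offers 116.35 and keeps 400 − 116.35 = 283.65.
Round 2 (country B proposes): country A can get 283.65 next round, worth 0.65 × 283.65 = 184.3725 now, so country B offers 184.3725, keeping 215.6275.
Round 1 (country A proposes): country B can get 215.6275 next round, worth 0.65 × 215.6275 = 140.157875 now. Country A offers 140.157875 and keeps 400 − 140.157875 = 259.842125.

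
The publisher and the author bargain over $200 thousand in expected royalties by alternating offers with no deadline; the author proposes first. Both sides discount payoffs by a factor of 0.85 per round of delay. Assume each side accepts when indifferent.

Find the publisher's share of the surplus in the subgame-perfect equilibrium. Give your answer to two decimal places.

91.89

Let x be the author's share when the author proposes and y be the publisher's share when the publisher proposes.
The publisher accepts iff offered ≥ 0.85·y, so x = 200 − 0.85y. Symmetrically y = 200 − 0.85x.
Substituting: x = 200 − 0.85(200 − 0.85x), giving x(1 − 0.85·0.85) = 200(1 − 0.85).
So x = 200 × 0.15 / 0.2775 ≈ 108.1081, and the publisher receives 200 − x ≈ 91.8919.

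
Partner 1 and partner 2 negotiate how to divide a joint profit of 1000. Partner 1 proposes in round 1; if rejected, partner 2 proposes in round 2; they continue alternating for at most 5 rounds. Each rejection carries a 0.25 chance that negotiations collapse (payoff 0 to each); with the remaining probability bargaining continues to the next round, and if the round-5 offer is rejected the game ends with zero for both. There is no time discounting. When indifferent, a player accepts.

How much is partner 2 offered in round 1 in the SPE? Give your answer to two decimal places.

Round 5 (partner 1 proposes): rejection yields 0 for partner 2; partner 1 offers 0 and keeps 1000.
Round 4 (partner 2 proposes): rejecting gives partner 1 an expected 0.75 × 1000 = 750. Partner 2 offers 750 and keeps 1000 − 750 = 250.
Round 3 (partner 1 proposes): rejecting gives partner 2 an expected 0.75 × 250 = 187.5; partner 1 offers that and keeps 812.5.
Round 2 (partner 2 proposes): rejecting gives partner 1 an expected 0.75 × 812.5 = 609.375. Partner 2 offers 609.375 and keeps 1000 − 609.375 = 390.625.
Round 1 (partner 1 proposes): rejecting gives partner 2 an expected 0.75 × 390.625 = 292.96875. Partner 1 offers 292.96875 and keeps 1000 − 292.96875 = 707.03125.

292.97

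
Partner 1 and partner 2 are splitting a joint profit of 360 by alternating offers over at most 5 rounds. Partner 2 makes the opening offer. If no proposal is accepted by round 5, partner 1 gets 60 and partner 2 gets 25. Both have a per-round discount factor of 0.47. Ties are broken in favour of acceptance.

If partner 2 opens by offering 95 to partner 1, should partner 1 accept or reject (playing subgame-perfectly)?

Round 5 (partner 2 proposes): partner 1 gets 60 if talks fail, so partner 2 offers 60 and keeps 300.
Round 4 (partner 1 proposes): partner 2 can get 300 next round, worth 0.47 × 300 = 141 now; partner 1 offers that and keeps 219.
Round 3 (partner 2 proposes): partner 1 can get 219 next round, worth 0.47 × 219 = 102.93 now; partner 2 offers that and keeps 257.07.
Round 2 (partner 1 proposes): partner 2 can get 257.07 next round, worth 0.47 × 257.07 = 120.8229 now. Partner 1 offers 120.8229 and keeps 360 − 120.8229 = 239.1771.
So by rejecting in round 1, partner 1 gets 239.1771 next round, worth 0.47 × 239.1771 = 112.413237 now.
Offer 95 < 112.413237, so partner 1 rejects.

Reject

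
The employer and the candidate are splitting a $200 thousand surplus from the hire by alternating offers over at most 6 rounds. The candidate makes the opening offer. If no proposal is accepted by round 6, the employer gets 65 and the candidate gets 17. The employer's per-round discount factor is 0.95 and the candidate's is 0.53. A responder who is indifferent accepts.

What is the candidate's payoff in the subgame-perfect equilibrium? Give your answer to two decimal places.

Round 6 (the employer proposes): the candidate gets 17 if talks fail, so the employer offers 17 and keeps 183.
Round 5 (the candidate proposes): the employer can get 183 next round, worth 0.95 × 183 = 173.85 now, so the candidate offers 173.85, keeping 26.15.
Round 4 (the employer proposes): the candidate can get 26.15 next round, worth 0.53 × 26.15 = 13.8595 now; the employer offers that and keeps 186.1405.
Round 3 (the candidate proposes): the employer can get 186.1405 next round, worth 0.95 × 186.1405 = 176.833475 now, so the candidate offers 176.833475, keeping 23.166525.
Round 2 (the employer proposes): the candidate can get 23.166525 next round, worth 0.53 × 23.166525 = 12.27825825 now; the employer offers that and keeps 187.72174175.
Round 1 (the candidate proposes): the employer can get 187.72174175 next round, worth 0.95 × 187.72174175 = 178.3356546625 now; the candidate offers that and keeps 21.6643453375.

21.66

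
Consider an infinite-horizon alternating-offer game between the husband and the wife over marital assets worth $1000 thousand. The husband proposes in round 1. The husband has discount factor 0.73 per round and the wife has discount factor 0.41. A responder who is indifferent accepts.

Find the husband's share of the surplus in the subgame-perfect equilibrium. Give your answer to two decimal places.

Let x be the husband's share when the husband proposes and y be the wife's share when the wife proposes.
The wife accepts iff offered ≥ 0.41·y, so x = 1000 − 0.41y. Symmetrically y = 1000 − 0.73x.
Substituting: x = 1000 − 0.41(1000 − 0.73x), giving x(1 − 0.73·0.41) = 1000(1 − 0.41).
So x = 1000 × 0.59 / 0.7007 ≈ 842.0151, and the wife receives 1000 − x ≈ 157.9849.

842.02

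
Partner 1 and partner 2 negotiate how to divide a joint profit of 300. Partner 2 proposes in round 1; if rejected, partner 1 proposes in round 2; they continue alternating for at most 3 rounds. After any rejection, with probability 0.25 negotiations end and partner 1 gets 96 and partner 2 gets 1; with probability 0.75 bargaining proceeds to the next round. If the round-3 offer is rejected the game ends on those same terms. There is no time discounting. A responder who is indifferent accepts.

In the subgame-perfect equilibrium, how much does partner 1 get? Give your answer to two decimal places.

134.06

Round 3 (partner 2 proposes): partner 1 gets 96 if talks fail, so partner 2 offers 96 and keeps 204.
Round 2 (partner 1 proposes): rejecting gives partner 2 an expected 0.75 × 204 + 0.25 × 1 = 153.25; partner 1 offers that and keeps 146.75.
Round 1 (partner 2 proposes): rejecting gives partner 1 an expected 0.75 × 146.75 + 0.25 × 96 = 134.0625; partner 2 offers that and keeps 165.9375.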